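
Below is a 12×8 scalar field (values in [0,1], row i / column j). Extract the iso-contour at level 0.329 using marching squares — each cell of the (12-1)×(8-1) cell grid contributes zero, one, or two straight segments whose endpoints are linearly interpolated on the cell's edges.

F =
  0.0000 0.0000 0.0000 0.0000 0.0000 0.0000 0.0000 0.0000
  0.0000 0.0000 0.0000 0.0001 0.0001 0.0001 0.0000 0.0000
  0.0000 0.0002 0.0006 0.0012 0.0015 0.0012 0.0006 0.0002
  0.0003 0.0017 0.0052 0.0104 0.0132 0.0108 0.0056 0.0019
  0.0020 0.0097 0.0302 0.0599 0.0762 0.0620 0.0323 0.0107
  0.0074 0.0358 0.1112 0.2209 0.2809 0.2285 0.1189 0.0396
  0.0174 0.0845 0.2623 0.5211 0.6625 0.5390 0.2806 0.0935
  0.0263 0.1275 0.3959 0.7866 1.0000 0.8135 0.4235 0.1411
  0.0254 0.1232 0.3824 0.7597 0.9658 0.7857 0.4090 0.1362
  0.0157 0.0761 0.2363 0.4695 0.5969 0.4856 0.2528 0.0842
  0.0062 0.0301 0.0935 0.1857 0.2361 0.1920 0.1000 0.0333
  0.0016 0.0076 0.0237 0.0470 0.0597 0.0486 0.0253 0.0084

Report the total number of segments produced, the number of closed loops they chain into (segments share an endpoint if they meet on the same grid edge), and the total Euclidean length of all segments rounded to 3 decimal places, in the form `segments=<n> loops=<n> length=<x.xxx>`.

segments=18 loops=1 length=14.371

cell (5,2): code 0100 → (5.360,3.000)–(6.000,2.258)
cell (5,3): code 1100 → (5.126,4.000)–(5.360,3.000)
cell (5,4): code 1100 → (5.324,5.000)–(5.126,4.000)
cell (5,5): code 1000 → (6.000,5.813)–(5.324,5.000)
cell (6,1): code 0100 → (6.499,2.000)–(7.000,1.751)
cell (6,2): code 1110 → (6.000,2.258)–(6.499,2.000)
cell (6,5): code 1101 → (6.339,6.000)–(6.000,5.813)
cell (6,6): code 1000 → (7.000,6.335)–(6.339,6.000)
cell (7,1): code 0110 → (7.000,1.751)–(8.000,1.794)
cell (7,6): code 1001 → (8.000,6.293)–(7.000,6.335)
cell (8,1): code 0010 → (8.000,1.794)–(8.366,2.000)
cell (8,2): code 0111 → (8.366,2.000)–(9.000,2.398)
cell (8,5): code 1011 → (9.000,5.673)–(8.512,6.000)
cell (8,6): code 0001 → (8.512,6.000)–(8.000,6.293)
cell (9,2): code 0010 → (9.000,2.398)–(9.495,3.000)
cell (9,3): code 0011 → (9.495,3.000)–(9.743,4.000)
cell (9,4): code 0011 → (9.743,4.000)–(9.533,5.000)
cell (9,5): code 0001 → (9.533,5.000)–(9.000,5.673)
total: 18 segments, chained into 1 closed loop(s), length Σ = 14.370898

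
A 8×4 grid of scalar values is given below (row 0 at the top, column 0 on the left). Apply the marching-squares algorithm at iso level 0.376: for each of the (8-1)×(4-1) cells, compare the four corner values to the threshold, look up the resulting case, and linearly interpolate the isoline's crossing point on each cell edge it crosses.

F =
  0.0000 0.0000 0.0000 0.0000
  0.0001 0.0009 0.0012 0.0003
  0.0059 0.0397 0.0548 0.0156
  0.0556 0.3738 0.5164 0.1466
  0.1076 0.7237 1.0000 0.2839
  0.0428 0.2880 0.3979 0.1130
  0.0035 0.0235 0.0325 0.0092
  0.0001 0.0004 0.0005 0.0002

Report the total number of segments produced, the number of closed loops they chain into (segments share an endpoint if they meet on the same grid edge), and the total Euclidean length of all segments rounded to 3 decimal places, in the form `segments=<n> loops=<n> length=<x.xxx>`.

segments=10 loops=1 length=7.177

cell (2,1): code 0100 → (2.696,2.000)–(3.000,1.015)
cell (2,2): code 1000 → (3.000,2.380)–(2.696,2.000)
cell (3,0): code 0100 → (3.006,1.000)–(4.000,0.436)
cell (3,1): code 1110 → (3.000,1.015)–(3.006,1.000)
cell (3,2): code 1001 → (4.000,2.871)–(3.000,2.380)
cell (4,0): code 0010 → (4.000,0.436)–(4.798,1.000)
cell (4,1): code 0111 → (4.798,1.000)–(5.000,1.801)
cell (4,2): code 1001 → (5.000,2.077)–(4.000,2.871)
cell (5,1): code 0010 → (5.000,1.801)–(5.060,2.000)
cell (5,2): code 0001 → (5.060,2.000)–(5.000,2.077)
total: 10 segments, chained into 1 closed loop(s), length Σ = 7.176757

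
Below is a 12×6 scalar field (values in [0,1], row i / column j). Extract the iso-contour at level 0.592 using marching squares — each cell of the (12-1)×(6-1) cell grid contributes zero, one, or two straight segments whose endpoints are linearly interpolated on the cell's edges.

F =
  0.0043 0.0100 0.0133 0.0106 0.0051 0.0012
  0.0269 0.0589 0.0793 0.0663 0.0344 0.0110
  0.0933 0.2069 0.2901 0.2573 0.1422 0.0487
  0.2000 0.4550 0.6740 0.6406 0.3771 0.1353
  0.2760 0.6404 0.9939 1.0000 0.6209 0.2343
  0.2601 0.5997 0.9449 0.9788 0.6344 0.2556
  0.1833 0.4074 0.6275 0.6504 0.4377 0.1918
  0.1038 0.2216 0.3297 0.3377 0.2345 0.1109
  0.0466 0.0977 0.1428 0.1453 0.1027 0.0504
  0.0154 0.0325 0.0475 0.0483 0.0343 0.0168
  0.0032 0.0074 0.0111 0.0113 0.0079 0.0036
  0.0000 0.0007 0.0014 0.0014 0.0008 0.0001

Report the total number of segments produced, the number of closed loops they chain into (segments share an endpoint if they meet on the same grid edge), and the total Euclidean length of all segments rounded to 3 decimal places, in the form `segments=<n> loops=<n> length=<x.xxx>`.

segments=16 loops=1 length=10.434

cell (2,1): code 0100 → (2.786,2.000)–(3.000,1.626)
cell (2,2): code 1100 → (2.873,3.000)–(2.786,2.000)
cell (2,3): code 1000 → (3.000,3.184)–(2.873,3.000)
cell (3,0): code 0100 → (3.739,1.000)–(4.000,0.867)
cell (3,1): code 1110 → (3.000,1.626)–(3.739,1.000)
cell (3,3): code 1101 → (3.881,4.000)–(3.000,3.184)
cell (3,4): code 1000 → (4.000,4.075)–(3.881,4.000)
cell (4,0): code 0110 → (4.000,0.867)–(5.000,0.977)
cell (4,4): code 1001 → (5.000,4.112)–(4.000,4.075)
cell (5,0): code 0010 → (5.000,0.977)–(5.040,1.000)
cell (5,1): code 0111 → (5.040,1.000)–(6.000,1.839)
cell (5,3): code 1011 → (6.000,3.275)–(5.216,4.000)
cell (5,4): code 0001 → (5.216,4.000)–(5.000,4.112)
cell (6,1): code 0010 → (6.000,1.839)–(6.119,2.000)
cell (6,2): code 0011 → (6.119,2.000)–(6.187,3.000)
cell (6,3): code 0001 → (6.187,3.000)–(6.000,3.275)
total: 16 segments, chained into 1 closed loop(s), length Σ = 10.434495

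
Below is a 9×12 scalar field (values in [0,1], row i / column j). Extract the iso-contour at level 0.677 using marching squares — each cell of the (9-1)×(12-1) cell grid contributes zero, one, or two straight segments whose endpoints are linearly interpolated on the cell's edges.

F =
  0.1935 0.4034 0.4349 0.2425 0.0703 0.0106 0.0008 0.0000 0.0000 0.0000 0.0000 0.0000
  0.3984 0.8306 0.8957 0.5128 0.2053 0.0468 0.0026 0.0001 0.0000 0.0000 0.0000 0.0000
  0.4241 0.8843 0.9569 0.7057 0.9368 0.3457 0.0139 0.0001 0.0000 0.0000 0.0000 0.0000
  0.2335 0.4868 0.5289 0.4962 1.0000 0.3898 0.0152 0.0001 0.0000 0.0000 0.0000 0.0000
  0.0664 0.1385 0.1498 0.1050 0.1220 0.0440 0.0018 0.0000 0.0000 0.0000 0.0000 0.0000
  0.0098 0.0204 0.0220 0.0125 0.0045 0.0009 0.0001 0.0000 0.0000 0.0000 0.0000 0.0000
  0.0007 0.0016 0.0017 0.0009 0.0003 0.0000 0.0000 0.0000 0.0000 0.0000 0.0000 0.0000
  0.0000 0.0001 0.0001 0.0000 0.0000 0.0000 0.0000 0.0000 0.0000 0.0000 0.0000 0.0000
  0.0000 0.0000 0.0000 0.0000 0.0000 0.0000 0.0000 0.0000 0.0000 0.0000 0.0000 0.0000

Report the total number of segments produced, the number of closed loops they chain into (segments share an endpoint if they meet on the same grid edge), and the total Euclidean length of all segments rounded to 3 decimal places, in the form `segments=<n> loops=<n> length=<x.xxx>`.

cell (0,0): code 0100 → (0.640,1.000)–(1.000,0.645)
cell (0,1): code 1100 → (0.525,2.000)–(0.640,1.000)
cell (0,2): code 1000 → (1.000,2.571)–(0.525,2.000)
cell (1,0): code 0110 → (1.000,0.645)–(2.000,0.550)
cell (1,2): code 1101 → (1.851,3.000)–(1.000,2.571)
cell (1,3): code 1100 → (1.645,4.000)–(1.851,3.000)
cell (1,4): code 1000 → (2.000,4.440)–(1.645,4.000)
cell (2,0): code 0010 → (2.000,0.550)–(2.522,1.000)
cell (2,1): code 0011 → (2.522,1.000)–(2.654,2.000)
cell (2,2): code 0011 → (2.654,2.000)–(2.137,3.000)
cell (2,3): code 0111 → (2.137,3.000)–(3.000,3.359)
cell (2,4): code 1001 → (3.000,4.529)–(2.000,4.440)
cell (3,3): code 0010 → (3.000,3.359)–(3.368,4.000)
cell (3,4): code 0001 → (3.368,4.000)–(3.000,4.529)
total: 14 segments, chained into 1 closed loop(s), length Σ = 11.944619

segments=14 loops=1 length=11.945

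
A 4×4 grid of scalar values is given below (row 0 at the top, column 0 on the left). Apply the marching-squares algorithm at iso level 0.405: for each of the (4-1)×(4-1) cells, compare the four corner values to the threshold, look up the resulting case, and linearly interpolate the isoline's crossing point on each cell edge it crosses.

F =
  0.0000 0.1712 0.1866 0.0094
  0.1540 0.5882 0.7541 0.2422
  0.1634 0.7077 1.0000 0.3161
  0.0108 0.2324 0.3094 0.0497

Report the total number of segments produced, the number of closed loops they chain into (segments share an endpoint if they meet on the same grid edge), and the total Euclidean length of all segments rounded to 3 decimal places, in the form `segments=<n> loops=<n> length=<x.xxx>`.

segments=8 loops=1 length=7.664

cell (0,0): code 0100 → (0.561,1.000)–(1.000,0.578)
cell (0,1): code 1100 → (0.385,2.000)–(0.561,1.000)
cell (0,2): code 1000 → (1.000,2.682)–(0.385,2.000)
cell (1,0): code 0110 → (1.000,0.578)–(2.000,0.444)
cell (1,2): code 1001 → (2.000,2.870)–(1.000,2.682)
cell (2,0): code 0010 → (2.000,0.444)–(2.637,1.000)
cell (2,1): code 0011 → (2.637,1.000)–(2.862,2.000)
cell (2,2): code 0001 → (2.862,2.000)–(2.000,2.870)
total: 8 segments, chained into 1 closed loop(s), length Σ = 7.664236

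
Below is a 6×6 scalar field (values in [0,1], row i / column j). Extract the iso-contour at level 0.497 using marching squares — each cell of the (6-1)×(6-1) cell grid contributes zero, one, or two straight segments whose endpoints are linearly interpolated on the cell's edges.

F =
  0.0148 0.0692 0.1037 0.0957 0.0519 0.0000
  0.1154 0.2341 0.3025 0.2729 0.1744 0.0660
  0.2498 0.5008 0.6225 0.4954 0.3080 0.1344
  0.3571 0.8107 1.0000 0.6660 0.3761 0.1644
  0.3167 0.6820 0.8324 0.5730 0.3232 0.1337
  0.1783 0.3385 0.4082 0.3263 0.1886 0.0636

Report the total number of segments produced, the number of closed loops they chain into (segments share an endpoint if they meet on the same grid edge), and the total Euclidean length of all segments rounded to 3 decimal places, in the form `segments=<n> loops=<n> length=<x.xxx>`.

segments=12 loops=1 length=9.894

cell (1,0): code 0100 → (1.986,1.000)–(2.000,0.985)
cell (1,1): code 1100 → (1.608,2.000)–(1.986,1.000)
cell (1,2): code 1000 → (2.000,2.987)–(1.608,2.000)
cell (2,0): code 0110 → (2.000,0.985)–(3.000,0.308)
cell (2,2): code 1101 → (2.009,3.000)–(2.000,2.987)
cell (2,3): code 1000 → (3.000,3.583)–(2.009,3.000)
cell (3,0): code 0110 → (3.000,0.308)–(4.000,0.494)
cell (3,3): code 1001 → (4.000,3.304)–(3.000,3.583)
cell (4,0): code 0010 → (4.000,0.494)–(4.539,1.000)
cell (4,1): code 0011 → (4.539,1.000)–(4.791,2.000)
cell (4,2): code 0011 → (4.791,2.000)–(4.308,3.000)
cell (4,3): code 0001 → (4.308,3.000)–(4.000,3.304)
total: 12 segments, chained into 1 closed loop(s), length Σ = 9.893706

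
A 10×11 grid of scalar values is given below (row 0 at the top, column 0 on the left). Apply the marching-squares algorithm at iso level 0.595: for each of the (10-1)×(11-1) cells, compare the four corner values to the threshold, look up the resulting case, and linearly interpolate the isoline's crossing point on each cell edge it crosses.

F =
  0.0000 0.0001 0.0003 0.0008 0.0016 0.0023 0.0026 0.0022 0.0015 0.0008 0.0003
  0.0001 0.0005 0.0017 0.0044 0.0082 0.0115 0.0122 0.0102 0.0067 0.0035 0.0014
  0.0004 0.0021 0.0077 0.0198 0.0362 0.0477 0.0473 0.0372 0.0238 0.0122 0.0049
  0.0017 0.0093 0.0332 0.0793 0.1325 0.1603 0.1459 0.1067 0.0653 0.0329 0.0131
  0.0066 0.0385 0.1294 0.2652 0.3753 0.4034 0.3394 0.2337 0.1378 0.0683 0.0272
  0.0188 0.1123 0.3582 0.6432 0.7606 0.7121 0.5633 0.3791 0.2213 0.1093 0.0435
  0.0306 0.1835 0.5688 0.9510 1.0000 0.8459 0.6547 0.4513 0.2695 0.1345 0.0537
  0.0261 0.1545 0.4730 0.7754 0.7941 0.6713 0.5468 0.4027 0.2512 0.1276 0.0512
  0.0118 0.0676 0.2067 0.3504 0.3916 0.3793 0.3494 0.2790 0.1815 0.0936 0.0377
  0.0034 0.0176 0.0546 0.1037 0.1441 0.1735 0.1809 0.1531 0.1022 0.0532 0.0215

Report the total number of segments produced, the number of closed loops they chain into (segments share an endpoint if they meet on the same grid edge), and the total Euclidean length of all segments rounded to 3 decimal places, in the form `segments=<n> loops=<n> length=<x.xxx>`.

cell (4,2): code 0100 → (4.872,3.000)–(5.000,2.831)
cell (4,3): code 1100 → (4.570,4.000)–(4.872,3.000)
cell (4,4): code 1100 → (4.621,5.000)–(4.570,4.000)
cell (4,5): code 1000 → (5.000,5.787)–(4.621,5.000)
cell (5,2): code 0110 → (5.000,2.831)–(6.000,2.069)
cell (5,5): code 1101 → (5.347,6.000)–(5.000,5.787)
cell (5,6): code 1000 → (6.000,6.294)–(5.347,6.000)
cell (6,2): code 0110 → (6.000,2.069)–(7.000,2.403)
cell (6,5): code 1011 → (7.000,5.613)–(6.553,6.000)
cell (6,6): code 0001 → (6.553,6.000)–(6.000,6.294)
cell (7,2): code 0010 → (7.000,2.403)–(7.424,3.000)
cell (7,3): code 0011 → (7.424,3.000)–(7.495,4.000)
cell (7,4): code 0011 → (7.495,4.000)–(7.261,5.000)
cell (7,5): code 0001 → (7.261,5.000)–(7.000,5.613)
total: 14 segments, chained into 1 closed loop(s), length Σ = 11.211693

segments=14 loops=1 length=11.212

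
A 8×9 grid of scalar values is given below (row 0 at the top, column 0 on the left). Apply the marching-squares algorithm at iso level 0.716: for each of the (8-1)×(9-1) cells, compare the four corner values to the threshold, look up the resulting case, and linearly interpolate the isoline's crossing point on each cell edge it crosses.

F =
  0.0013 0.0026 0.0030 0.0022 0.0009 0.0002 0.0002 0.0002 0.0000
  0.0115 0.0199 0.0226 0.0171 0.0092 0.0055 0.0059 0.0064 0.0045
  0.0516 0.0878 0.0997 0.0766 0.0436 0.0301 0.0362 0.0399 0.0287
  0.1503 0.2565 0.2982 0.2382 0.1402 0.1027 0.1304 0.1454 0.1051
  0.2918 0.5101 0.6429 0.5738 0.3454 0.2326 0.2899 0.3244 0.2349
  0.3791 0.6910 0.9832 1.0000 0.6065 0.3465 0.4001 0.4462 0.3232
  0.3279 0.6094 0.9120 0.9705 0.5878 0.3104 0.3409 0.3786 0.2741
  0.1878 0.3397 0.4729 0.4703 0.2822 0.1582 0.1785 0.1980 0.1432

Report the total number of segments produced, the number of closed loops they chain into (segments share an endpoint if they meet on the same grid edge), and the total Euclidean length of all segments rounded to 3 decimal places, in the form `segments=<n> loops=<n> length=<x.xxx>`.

cell (4,1): code 0100 → (4.215,2.000)–(5.000,1.086)
cell (4,2): code 1100 → (4.334,3.000)–(4.215,2.000)
cell (4,3): code 1000 → (5.000,3.722)–(4.334,3.000)
cell (5,1): code 0110 → (5.000,1.086)–(6.000,1.352)
cell (5,3): code 1001 → (6.000,3.665)–(5.000,3.722)
cell (6,1): code 0010 → (6.000,1.352)–(6.446,2.000)
cell (6,2): code 0011 → (6.446,2.000)–(6.509,3.000)
cell (6,3): code 0001 → (6.509,3.000)–(6.000,3.665)
total: 8 segments, chained into 1 closed loop(s), length Σ = 7.857098

segments=8 loops=1 length=7.857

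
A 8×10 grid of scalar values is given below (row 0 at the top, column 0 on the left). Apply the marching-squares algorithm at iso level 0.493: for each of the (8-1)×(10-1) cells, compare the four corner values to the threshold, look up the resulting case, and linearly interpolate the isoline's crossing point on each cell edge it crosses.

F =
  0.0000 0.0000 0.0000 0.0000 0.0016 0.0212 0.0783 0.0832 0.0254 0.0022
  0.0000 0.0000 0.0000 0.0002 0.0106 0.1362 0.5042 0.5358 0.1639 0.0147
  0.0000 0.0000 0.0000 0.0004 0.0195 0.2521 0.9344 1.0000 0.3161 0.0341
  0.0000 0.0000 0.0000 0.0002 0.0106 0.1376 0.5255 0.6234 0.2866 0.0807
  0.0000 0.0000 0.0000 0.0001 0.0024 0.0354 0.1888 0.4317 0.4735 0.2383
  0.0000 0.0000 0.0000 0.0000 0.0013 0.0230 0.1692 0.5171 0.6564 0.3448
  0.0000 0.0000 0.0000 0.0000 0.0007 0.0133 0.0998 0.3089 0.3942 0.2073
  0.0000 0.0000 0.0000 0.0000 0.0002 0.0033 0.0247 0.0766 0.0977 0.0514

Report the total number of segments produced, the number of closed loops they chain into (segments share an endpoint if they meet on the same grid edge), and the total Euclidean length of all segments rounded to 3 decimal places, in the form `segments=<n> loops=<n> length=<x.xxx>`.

segments=16 loops=2 length=12.392

cell (0,5): code 0100 → (0.974,6.000)–(1.000,5.970)
cell (0,6): code 1100 → (0.905,7.000)–(0.974,6.000)
cell (0,7): code 1000 → (1.000,7.115)–(0.905,7.000)
cell (1,5): code 0110 → (1.000,5.970)–(2.000,5.353)
cell (1,7): code 1001 → (2.000,7.741)–(1.000,7.115)
cell (2,5): code 0110 → (2.000,5.353)–(3.000,5.916)
cell (2,7): code 1001 → (3.000,7.387)–(2.000,7.741)
cell (3,5): code 0010 → (3.000,5.916)–(3.097,6.000)
cell (3,6): code 0011 → (3.097,6.000)–(3.680,7.000)
cell (3,7): code 0001 → (3.680,7.000)–(3.000,7.387)
cell (4,6): code 0100 → (4.718,7.000)–(5.000,6.931)
cell (4,7): code 1100 → (4.107,8.000)–(4.718,7.000)
cell (4,8): code 1000 → (5.000,8.524)–(4.107,8.000)
cell (5,6): code 0010 → (5.000,6.931)–(5.116,7.000)
cell (5,7): code 0011 → (5.116,7.000)–(5.623,8.000)
cell (5,8): code 0001 → (5.623,8.000)–(5.000,8.524)
total: 16 segments, chained into 2 closed loop(s), length Σ = 12.392325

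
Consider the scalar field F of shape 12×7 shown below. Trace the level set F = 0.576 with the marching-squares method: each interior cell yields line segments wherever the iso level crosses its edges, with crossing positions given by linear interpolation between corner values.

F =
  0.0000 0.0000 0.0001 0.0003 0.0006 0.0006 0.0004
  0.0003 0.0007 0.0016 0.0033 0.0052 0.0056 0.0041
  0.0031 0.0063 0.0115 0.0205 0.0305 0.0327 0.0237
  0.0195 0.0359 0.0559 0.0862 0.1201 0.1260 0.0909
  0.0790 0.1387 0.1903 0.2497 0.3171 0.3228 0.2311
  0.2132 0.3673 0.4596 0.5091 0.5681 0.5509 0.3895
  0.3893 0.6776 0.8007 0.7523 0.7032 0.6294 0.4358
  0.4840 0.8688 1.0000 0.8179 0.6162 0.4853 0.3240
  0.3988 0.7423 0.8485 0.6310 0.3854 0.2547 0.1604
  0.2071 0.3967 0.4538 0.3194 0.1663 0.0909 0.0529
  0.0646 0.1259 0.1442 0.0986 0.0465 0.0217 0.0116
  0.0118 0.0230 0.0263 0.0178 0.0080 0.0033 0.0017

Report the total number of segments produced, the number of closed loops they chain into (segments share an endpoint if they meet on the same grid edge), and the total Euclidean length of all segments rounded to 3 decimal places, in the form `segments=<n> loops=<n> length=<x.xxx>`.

cell (5,0): code 0100 → (5.673,1.000)–(6.000,0.648)
cell (5,1): code 1100 → (5.341,2.000)–(5.673,1.000)
cell (5,2): code 1100 → (5.275,3.000)–(5.341,2.000)
cell (5,3): code 1100 → (5.058,4.000)–(5.275,3.000)
cell (5,4): code 1100 → (5.320,5.000)–(5.058,4.000)
cell (5,5): code 1000 → (6.000,5.276)–(5.320,5.000)
cell (6,0): code 0110 → (6.000,0.648)–(7.000,0.239)
cell (6,4): code 1011 → (7.000,4.307)–(6.371,5.000)
cell (6,5): code 0001 → (6.371,5.000)–(6.000,5.276)
cell (7,0): code 0110 → (7.000,0.239)–(8.000,0.516)
cell (7,3): code 1011 → (8.000,3.224)–(7.174,4.000)
cell (7,4): code 0001 → (7.174,4.000)–(7.000,4.307)
cell (8,0): code 0010 → (8.000,0.516)–(8.481,1.000)
cell (8,1): code 0011 → (8.481,1.000)–(8.690,2.000)
cell (8,2): code 0011 → (8.690,2.000)–(8.177,3.000)
cell (8,3): code 0001 → (8.177,3.000)–(8.000,3.224)
total: 16 segments, chained into 1 closed loop(s), length Σ = 13.443370

segments=16 loops=1 length=13.443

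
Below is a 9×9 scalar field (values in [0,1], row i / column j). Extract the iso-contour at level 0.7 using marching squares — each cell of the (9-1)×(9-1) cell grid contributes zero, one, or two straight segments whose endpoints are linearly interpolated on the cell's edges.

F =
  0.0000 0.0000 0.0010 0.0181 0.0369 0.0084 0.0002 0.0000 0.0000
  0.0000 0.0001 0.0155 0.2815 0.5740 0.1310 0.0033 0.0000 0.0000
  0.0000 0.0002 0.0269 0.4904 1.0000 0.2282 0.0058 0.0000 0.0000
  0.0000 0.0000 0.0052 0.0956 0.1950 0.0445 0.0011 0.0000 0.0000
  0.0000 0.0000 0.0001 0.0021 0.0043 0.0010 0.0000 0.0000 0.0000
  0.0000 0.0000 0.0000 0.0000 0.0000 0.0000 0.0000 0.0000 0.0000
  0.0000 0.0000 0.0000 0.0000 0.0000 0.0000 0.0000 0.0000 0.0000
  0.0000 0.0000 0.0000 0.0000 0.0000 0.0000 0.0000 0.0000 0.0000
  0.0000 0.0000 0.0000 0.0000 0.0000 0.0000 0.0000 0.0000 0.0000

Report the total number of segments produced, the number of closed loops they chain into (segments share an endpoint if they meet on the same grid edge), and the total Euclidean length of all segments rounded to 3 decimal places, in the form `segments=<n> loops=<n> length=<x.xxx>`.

segments=4 loops=1 length=2.957

cell (1,3): code 0100 → (1.296,4.000)–(2.000,3.411)
cell (1,4): code 1000 → (2.000,4.389)–(1.296,4.000)
cell (2,3): code 0010 → (2.000,3.411)–(2.373,4.000)
cell (2,4): code 0001 → (2.373,4.000)–(2.000,4.389)
total: 4 segments, chained into 1 closed loop(s), length Σ = 2.957485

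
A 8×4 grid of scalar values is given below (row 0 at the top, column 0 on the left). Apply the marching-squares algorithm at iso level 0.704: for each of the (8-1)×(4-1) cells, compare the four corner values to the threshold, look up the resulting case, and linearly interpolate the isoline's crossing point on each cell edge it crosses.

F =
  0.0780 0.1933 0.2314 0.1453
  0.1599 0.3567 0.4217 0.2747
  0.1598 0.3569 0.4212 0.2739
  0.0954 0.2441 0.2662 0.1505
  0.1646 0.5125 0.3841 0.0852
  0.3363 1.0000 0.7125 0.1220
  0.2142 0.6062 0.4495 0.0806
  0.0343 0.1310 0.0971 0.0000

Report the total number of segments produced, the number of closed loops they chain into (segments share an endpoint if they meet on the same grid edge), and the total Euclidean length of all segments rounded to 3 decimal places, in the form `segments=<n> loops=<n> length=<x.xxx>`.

cell (4,0): code 0100 → (4.393,1.000)–(5.000,0.554)
cell (4,1): code 1100 → (4.974,2.000)–(4.393,1.000)
cell (4,2): code 1000 → (5.000,2.014)–(4.974,2.000)
cell (5,0): code 0010 → (5.000,0.554)–(5.752,1.000)
cell (5,1): code 0011 → (5.752,1.000)–(5.032,2.000)
cell (5,2): code 0001 → (5.032,2.000)–(5.000,2.014)
total: 6 segments, chained into 1 closed loop(s), length Σ = 4.080893

segments=6 loops=1 length=4.081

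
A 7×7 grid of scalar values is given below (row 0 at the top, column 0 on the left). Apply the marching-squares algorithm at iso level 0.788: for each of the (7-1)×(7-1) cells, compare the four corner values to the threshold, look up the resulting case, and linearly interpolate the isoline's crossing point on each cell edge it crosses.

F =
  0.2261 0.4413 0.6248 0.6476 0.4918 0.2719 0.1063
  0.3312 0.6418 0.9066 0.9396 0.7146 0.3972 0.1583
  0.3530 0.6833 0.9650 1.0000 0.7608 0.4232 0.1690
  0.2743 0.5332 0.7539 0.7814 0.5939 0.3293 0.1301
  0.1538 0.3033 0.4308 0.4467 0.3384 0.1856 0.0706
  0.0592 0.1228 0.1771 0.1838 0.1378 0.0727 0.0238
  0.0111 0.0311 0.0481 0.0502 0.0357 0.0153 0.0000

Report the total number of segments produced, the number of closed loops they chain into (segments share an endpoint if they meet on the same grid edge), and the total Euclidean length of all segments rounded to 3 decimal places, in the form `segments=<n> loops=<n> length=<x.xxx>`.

segments=8 loops=1 length=7.879

cell (0,1): code 0100 → (0.579,2.000)–(1.000,1.552)
cell (0,2): code 1100 → (0.481,3.000)–(0.579,2.000)
cell (0,3): code 1000 → (1.000,3.674)–(0.481,3.000)
cell (1,1): code 0110 → (1.000,1.552)–(2.000,1.372)
cell (1,3): code 1001 → (2.000,3.886)–(1.000,3.674)
cell (2,1): code 0010 → (2.000,1.372)–(2.838,2.000)
cell (2,2): code 0011 → (2.838,2.000)–(2.970,3.000)
cell (2,3): code 0001 → (2.970,3.000)–(2.000,3.886)
total: 8 segments, chained into 1 closed loop(s), length Σ = 7.878643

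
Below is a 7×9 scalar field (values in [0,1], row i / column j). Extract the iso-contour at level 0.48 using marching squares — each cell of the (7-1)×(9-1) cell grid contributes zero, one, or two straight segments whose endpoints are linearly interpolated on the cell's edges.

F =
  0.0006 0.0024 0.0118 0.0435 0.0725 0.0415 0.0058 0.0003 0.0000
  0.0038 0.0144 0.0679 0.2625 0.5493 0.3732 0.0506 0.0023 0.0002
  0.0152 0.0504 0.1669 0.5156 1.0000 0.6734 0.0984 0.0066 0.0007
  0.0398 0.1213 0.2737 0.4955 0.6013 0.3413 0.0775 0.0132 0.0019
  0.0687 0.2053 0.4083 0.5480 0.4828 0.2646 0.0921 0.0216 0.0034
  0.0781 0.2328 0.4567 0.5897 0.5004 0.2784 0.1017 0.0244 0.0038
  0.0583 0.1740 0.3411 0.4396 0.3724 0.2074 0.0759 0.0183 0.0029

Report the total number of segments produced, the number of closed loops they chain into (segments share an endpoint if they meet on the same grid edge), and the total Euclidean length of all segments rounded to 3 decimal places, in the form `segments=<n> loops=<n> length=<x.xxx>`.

cell (0,3): code 0100 → (0.855,4.000)–(1.000,3.758)
cell (0,4): code 1000 → (1.000,4.394)–(0.855,4.000)
cell (1,2): code 0100 → (1.859,3.000)–(2.000,2.898)
cell (1,3): code 1110 → (1.000,3.758)–(1.859,3.000)
cell (1,4): code 1101 → (1.356,5.000)–(1.000,4.394)
cell (1,5): code 1000 → (2.000,5.336)–(1.356,5.000)
cell (2,2): code 0110 → (2.000,2.898)–(3.000,2.930)
cell (2,4): code 1011 → (3.000,4.467)–(2.582,5.000)
cell (2,5): code 0001 → (2.582,5.000)–(2.000,5.336)
cell (3,2): code 0110 → (3.000,2.930)–(4.000,2.513)
cell (3,4): code 1001 → (4.000,4.013)–(3.000,4.467)
cell (4,2): code 0110 → (4.000,2.513)–(5.000,2.175)
cell (4,4): code 1001 → (5.000,4.092)–(4.000,4.013)
cell (5,2): code 0010 → (5.000,2.175)–(5.731,3.000)
cell (5,3): code 0011 → (5.731,3.000)–(5.159,4.000)
cell (5,4): code 0001 → (5.159,4.000)–(5.000,4.092)
total: 16 segments, chained into 1 closed loop(s), length Σ = 12.479814

segments=16 loops=1 length=12.480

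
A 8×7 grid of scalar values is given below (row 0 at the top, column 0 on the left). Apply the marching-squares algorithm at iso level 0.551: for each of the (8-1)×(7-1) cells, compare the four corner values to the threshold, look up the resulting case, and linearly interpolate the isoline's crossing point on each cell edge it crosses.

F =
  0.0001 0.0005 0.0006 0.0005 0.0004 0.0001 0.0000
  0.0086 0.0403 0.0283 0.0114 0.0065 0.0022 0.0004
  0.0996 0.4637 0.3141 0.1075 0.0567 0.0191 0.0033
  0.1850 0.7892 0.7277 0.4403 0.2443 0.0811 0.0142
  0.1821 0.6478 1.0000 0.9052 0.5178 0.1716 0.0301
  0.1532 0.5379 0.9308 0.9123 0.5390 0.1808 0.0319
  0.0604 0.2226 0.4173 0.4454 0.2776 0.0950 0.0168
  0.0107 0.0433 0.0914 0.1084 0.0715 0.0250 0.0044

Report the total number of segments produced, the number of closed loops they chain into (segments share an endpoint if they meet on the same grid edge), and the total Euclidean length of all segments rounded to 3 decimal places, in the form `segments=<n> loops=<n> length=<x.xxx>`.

segments=12 loops=1 length=10.773

cell (2,0): code 0100 → (2.268,1.000)–(3.000,0.606)
cell (2,1): code 1100 → (2.573,2.000)–(2.268,1.000)
cell (2,2): code 1000 → (3.000,2.615)–(2.573,2.000)
cell (3,0): code 0110 → (3.000,0.606)–(4.000,0.792)
cell (3,2): code 1101 → (3.238,3.000)–(3.000,2.615)
cell (3,3): code 1000 → (4.000,3.914)–(3.238,3.000)
cell (4,0): code 0010 → (4.000,0.792)–(4.881,1.000)
cell (4,1): code 0111 → (4.881,1.000)–(5.000,1.033)
cell (4,3): code 1001 → (5.000,3.968)–(4.000,3.914)
cell (5,1): code 0010 → (5.000,1.033)–(5.740,2.000)
cell (5,2): code 0011 → (5.740,2.000)–(5.774,3.000)
cell (5,3): code 0001 → (5.774,3.000)–(5.000,3.968)
total: 12 segments, chained into 1 closed loop(s), length Σ = 10.772583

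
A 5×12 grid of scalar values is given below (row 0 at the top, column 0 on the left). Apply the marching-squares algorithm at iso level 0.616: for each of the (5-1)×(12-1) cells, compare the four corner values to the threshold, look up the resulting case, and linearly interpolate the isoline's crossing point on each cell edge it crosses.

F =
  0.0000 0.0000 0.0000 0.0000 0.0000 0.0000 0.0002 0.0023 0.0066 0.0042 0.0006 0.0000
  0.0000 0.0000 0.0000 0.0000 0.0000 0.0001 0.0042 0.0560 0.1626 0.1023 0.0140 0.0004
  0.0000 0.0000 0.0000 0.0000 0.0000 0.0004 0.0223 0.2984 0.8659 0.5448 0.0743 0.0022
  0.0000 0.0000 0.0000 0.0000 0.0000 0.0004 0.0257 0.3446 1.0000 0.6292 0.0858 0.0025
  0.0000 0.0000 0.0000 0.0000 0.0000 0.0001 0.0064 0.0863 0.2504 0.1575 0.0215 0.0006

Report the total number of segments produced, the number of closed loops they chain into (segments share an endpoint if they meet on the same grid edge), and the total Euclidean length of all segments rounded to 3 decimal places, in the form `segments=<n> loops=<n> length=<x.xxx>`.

cell (1,7): code 0100 → (1.645,8.000)–(2.000,7.560)
cell (1,8): code 1000 → (2.000,8.778)–(1.645,8.000)
cell (2,7): code 0110 → (2.000,7.560)–(3.000,7.414)
cell (2,8): code 1101 → (2.844,9.000)–(2.000,8.778)
cell (2,9): code 1000 → (3.000,9.024)–(2.844,9.000)
cell (3,7): code 0010 → (3.000,7.414)–(3.512,8.000)
cell (3,8): code 0011 → (3.512,8.000)–(3.028,9.000)
cell (3,9): code 0001 → (3.028,9.000)–(3.000,9.024)
total: 8 segments, chained into 1 closed loop(s), length Σ = 5.388862

segments=8 loops=1 length=5.389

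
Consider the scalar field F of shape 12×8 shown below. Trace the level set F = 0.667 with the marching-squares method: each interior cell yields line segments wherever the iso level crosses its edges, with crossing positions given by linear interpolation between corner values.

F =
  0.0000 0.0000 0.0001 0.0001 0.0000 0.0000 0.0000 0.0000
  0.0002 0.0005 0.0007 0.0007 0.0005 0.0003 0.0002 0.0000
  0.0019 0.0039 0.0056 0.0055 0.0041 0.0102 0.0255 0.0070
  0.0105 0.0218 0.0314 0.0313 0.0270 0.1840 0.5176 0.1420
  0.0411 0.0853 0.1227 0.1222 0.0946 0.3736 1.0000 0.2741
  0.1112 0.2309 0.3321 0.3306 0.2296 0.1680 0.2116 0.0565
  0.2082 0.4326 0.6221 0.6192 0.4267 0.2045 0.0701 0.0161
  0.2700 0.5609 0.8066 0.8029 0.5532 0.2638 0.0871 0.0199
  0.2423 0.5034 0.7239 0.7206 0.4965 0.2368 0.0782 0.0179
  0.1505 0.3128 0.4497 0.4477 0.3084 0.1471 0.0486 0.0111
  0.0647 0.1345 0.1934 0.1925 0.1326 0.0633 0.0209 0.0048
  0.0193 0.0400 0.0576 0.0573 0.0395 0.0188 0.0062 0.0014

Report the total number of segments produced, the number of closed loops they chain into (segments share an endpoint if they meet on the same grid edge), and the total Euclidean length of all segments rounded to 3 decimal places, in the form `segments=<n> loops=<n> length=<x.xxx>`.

segments=12 loops=2 length=9.601

cell (3,5): code 0100 → (3.310,6.000)–(4.000,5.468)
cell (3,6): code 1000 → (4.000,6.459)–(3.310,6.000)
cell (4,5): code 0010 → (4.000,5.468)–(4.422,6.000)
cell (4,6): code 0001 → (4.422,6.000)–(4.000,6.459)
cell (6,1): code 0100 → (6.243,2.000)–(7.000,1.432)
cell (6,2): code 1100 → (6.260,3.000)–(6.243,2.000)
cell (6,3): code 1000 → (7.000,3.544)–(6.260,3.000)
cell (7,1): code 0110 → (7.000,1.432)–(8.000,1.742)
cell (7,3): code 1001 → (8.000,3.239)–(7.000,3.544)
cell (8,1): code 0010 → (8.000,1.742)–(8.208,2.000)
cell (8,2): code 0011 → (8.208,2.000)–(8.196,3.000)
cell (8,3): code 0001 → (8.196,3.000)–(8.000,3.239)
total: 12 segments, chained into 2 closed loop(s), length Σ = 9.600605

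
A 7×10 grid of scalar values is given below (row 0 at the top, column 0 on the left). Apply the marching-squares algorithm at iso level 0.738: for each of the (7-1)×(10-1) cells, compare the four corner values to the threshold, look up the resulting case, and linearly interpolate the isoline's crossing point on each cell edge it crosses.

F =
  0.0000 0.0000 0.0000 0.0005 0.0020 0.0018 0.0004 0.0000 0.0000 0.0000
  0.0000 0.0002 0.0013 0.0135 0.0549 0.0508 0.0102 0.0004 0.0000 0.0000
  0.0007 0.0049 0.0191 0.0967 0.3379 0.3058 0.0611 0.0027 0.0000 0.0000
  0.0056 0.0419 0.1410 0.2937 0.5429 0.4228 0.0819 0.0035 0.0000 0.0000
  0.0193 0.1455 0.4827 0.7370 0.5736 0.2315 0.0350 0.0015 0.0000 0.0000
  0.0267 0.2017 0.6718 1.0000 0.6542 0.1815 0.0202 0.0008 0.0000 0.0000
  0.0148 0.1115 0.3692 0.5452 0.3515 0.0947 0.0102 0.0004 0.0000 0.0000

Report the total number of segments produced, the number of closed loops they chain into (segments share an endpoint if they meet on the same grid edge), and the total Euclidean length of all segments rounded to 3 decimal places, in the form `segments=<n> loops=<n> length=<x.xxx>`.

cell (4,2): code 0100 → (4.004,3.000)–(5.000,2.202)
cell (4,3): code 1000 → (5.000,3.758)–(4.004,3.000)
cell (5,2): code 0010 → (5.000,2.202)–(5.576,3.000)
cell (5,3): code 0001 → (5.576,3.000)–(5.000,3.758)
total: 4 segments, chained into 1 closed loop(s), length Σ = 4.464421

segments=4 loops=1 length=4.464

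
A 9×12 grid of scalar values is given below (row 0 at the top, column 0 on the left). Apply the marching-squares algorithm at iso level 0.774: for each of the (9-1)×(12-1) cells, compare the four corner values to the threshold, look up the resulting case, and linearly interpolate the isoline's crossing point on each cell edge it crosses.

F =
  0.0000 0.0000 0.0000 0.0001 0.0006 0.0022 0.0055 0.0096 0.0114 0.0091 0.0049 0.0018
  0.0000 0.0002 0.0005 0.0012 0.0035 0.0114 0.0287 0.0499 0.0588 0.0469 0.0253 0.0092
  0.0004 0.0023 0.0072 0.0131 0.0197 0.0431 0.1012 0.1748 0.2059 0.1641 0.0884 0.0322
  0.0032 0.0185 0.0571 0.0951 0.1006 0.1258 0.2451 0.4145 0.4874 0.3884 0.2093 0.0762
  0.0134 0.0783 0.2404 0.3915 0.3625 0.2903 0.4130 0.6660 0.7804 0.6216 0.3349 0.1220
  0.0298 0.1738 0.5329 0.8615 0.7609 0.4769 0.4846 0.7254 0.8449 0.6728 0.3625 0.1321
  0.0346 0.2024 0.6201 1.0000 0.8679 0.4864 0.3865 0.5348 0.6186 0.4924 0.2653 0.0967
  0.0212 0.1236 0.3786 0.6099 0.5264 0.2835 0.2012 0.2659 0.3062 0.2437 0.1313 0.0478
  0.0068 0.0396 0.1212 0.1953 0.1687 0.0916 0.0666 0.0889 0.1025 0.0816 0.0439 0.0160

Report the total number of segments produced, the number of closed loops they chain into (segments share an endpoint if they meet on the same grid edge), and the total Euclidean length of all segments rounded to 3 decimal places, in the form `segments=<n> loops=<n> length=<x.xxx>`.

cell (3,7): code 0100 → (3.978,8.000)–(4.000,7.944)
cell (3,8): code 1000 → (4.000,8.040)–(3.978,8.000)
cell (4,2): code 0100 → (4.814,3.000)–(5.000,2.734)
cell (4,3): code 1000 → (5.000,3.870)–(4.814,3.000)
cell (4,7): code 0110 → (4.000,7.944)–(5.000,7.407)
cell (4,8): code 1001 → (5.000,8.412)–(4.000,8.040)
cell (5,2): code 0110 → (5.000,2.734)–(6.000,2.405)
cell (5,3): code 1101 → (5.122,4.000)–(5.000,3.870)
cell (5,4): code 1000 → (6.000,4.246)–(5.122,4.000)
cell (5,7): code 0010 → (5.000,7.407)–(5.313,8.000)
cell (5,8): code 0001 → (5.313,8.000)–(5.000,8.412)
cell (6,2): code 0010 → (6.000,2.405)–(6.579,3.000)
cell (6,3): code 0011 → (6.579,3.000)–(6.275,4.000)
cell (6,4): code 0001 → (6.275,4.000)–(6.000,4.246)
total: 14 segments, chained into 2 closed loop(s), length Σ = 9.098360

segments=14 loops=2 length=9.098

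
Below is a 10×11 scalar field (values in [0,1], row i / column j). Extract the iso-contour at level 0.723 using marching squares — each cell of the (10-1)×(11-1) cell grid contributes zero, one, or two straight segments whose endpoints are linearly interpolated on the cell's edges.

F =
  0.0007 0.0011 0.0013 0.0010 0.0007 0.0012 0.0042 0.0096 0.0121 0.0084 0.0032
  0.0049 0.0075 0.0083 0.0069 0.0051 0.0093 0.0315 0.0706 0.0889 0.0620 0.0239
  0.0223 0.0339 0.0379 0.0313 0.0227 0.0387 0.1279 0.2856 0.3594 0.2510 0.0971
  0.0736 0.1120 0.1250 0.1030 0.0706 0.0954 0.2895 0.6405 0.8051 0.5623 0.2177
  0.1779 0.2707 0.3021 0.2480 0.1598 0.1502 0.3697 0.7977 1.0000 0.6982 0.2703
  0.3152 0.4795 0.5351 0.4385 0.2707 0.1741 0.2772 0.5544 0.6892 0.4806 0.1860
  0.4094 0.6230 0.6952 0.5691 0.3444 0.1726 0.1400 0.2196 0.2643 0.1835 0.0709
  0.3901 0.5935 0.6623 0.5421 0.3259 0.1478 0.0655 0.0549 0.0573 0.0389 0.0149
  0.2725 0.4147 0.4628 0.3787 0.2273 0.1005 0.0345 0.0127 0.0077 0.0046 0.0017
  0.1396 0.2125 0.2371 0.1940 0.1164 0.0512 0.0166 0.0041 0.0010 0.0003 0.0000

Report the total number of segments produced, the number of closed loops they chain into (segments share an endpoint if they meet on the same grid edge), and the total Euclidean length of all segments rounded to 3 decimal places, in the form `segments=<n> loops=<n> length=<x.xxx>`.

cell (2,7): code 0100 → (2.816,8.000)–(3.000,7.501)
cell (2,8): code 1000 → (3.000,8.338)–(2.816,8.000)
cell (3,6): code 0100 → (3.525,7.000)–(4.000,6.825)
cell (3,7): code 1110 → (3.000,7.501)–(3.525,7.000)
cell (3,8): code 1001 → (4.000,8.918)–(3.000,8.338)
cell (4,6): code 0010 → (4.000,6.825)–(4.307,7.000)
cell (4,7): code 0011 → (4.307,7.000)–(4.891,8.000)
cell (4,8): code 0001 → (4.891,8.000)–(4.000,8.918)
total: 8 segments, chained into 1 closed loop(s), length Σ = 6.095236

segments=8 loops=1 length=6.095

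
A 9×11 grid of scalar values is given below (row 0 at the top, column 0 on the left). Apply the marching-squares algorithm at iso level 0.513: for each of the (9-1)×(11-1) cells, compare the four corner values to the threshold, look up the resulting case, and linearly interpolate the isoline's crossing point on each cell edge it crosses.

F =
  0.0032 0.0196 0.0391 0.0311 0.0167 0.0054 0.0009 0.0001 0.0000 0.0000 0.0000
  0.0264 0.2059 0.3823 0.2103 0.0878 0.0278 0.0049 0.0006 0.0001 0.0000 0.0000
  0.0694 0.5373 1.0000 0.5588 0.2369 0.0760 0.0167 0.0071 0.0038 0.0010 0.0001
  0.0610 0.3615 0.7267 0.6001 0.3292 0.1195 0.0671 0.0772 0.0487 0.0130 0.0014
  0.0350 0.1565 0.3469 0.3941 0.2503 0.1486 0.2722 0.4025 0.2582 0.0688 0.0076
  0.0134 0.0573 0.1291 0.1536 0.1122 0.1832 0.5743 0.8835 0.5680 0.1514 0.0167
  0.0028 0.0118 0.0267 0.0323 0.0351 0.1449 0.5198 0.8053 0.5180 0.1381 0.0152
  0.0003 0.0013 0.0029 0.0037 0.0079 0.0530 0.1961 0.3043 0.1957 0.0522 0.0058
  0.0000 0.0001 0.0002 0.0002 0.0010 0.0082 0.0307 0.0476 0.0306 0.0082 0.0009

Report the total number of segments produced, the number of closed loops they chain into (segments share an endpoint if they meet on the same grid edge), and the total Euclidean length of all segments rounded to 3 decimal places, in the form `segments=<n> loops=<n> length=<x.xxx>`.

cell (1,0): code 0100 → (1.927,1.000)–(2.000,0.948)
cell (1,1): code 1100 → (1.212,2.000)–(1.927,1.000)
cell (1,2): code 1100 → (1.869,3.000)–(1.212,2.000)
cell (1,3): code 1000 → (2.000,3.142)–(1.869,3.000)
cell (2,0): code 0010 → (2.000,0.948)–(2.138,1.000)
cell (2,1): code 0111 → (2.138,1.000)–(3.000,1.415)
cell (2,3): code 1001 → (3.000,3.322)–(2.000,3.142)
cell (3,1): code 0010 → (3.000,1.415)–(3.563,2.000)
cell (3,2): code 0011 → (3.563,2.000)–(3.423,3.000)
cell (3,3): code 0001 → (3.423,3.000)–(3.000,3.322)
cell (4,5): code 0100 → (4.797,6.000)–(5.000,5.843)
cell (4,6): code 1100 → (4.230,7.000)–(4.797,6.000)
cell (4,7): code 1100 → (4.822,8.000)–(4.230,7.000)
cell (4,8): code 1000 → (5.000,8.132)–(4.822,8.000)
cell (5,5): code 0110 → (5.000,5.843)–(6.000,5.982)
cell (5,8): code 1001 → (6.000,8.013)–(5.000,8.132)
cell (6,5): code 0010 → (6.000,5.982)–(6.021,6.000)
cell (6,6): code 0011 → (6.021,6.000)–(6.583,7.000)
cell (6,7): code 0011 → (6.583,7.000)–(6.016,8.000)
cell (6,8): code 0001 → (6.016,8.000)–(6.000,8.013)
total: 20 segments, chained into 2 closed loop(s), length Σ = 14.334006

segments=20 loops=2 length=14.334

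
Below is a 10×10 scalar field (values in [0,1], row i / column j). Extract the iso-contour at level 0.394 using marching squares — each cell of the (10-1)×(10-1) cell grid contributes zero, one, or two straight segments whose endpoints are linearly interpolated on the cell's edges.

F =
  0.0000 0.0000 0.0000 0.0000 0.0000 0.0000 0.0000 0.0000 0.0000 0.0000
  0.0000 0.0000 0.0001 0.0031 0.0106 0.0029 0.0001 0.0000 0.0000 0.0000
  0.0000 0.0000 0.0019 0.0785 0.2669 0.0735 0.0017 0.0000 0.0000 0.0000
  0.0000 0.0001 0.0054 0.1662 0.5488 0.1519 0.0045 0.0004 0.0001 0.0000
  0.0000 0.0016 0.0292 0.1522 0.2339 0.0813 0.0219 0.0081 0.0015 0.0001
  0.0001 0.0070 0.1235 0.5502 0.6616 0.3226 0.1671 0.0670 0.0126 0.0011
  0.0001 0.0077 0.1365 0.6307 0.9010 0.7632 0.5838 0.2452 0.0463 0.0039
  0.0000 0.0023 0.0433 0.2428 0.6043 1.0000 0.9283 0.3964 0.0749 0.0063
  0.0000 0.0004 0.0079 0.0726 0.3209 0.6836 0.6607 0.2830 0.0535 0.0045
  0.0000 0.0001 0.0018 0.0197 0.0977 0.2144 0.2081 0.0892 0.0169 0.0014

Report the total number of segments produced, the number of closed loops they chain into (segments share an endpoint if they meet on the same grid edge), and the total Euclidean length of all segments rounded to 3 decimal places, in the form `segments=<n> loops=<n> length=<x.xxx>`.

cell (2,3): code 0100 → (2.451,4.000)–(3.000,3.595)
cell (2,4): code 1000 → (3.000,4.390)–(2.451,4.000)
cell (3,3): code 0010 → (3.000,3.595)–(3.492,4.000)
cell (3,4): code 0001 → (3.492,4.000)–(3.000,4.390)
cell (4,2): code 0100 → (4.608,3.000)–(5.000,2.634)
cell (4,3): code 1100 → (4.374,4.000)–(4.608,3.000)
cell (4,4): code 1000 → (5.000,4.789)–(4.374,4.000)
cell (5,2): code 0110 → (5.000,2.634)–(6.000,2.521)
cell (5,4): code 1101 → (5.162,5.000)–(5.000,4.789)
cell (5,5): code 1100 → (5.545,6.000)–(5.162,5.000)
cell (5,6): code 1000 → (6.000,6.561)–(5.545,6.000)
cell (6,2): code 0010 → (6.000,2.521)–(6.610,3.000)
cell (6,3): code 0111 → (6.610,3.000)–(7.000,3.418)
cell (6,6): code 1101 → (6.984,7.000)–(6.000,6.561)
cell (6,7): code 1000 → (7.000,7.007)–(6.984,7.000)
cell (7,3): code 0010 → (7.000,3.418)–(7.742,4.000)
cell (7,4): code 0111 → (7.742,4.000)–(8.000,4.202)
cell (7,6): code 1011 → (8.000,6.706)–(7.021,7.000)
cell (7,7): code 0001 → (7.021,7.000)–(7.000,7.007)
cell (8,4): code 0010 → (8.000,4.202)–(8.617,5.000)
cell (8,5): code 0011 → (8.617,5.000)–(8.589,6.000)
cell (8,6): code 0001 → (8.589,6.000)–(8.000,6.706)
total: 22 segments, chained into 2 closed loop(s), length Σ = 15.942391

segments=22 loops=2 length=15.942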